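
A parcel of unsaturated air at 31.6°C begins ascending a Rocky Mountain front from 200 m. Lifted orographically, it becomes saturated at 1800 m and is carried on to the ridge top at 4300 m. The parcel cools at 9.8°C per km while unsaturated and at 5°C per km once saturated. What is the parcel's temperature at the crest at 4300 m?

3.42°C

From 200 m to 1800 m (dry): cools by 9.8 × 1.6 = 15.68°C, giving 15.92°C.
From 1800 m to 4300 m (saturated): cools by 5 × 2.5 = 12.5°C, giving 3.42°C.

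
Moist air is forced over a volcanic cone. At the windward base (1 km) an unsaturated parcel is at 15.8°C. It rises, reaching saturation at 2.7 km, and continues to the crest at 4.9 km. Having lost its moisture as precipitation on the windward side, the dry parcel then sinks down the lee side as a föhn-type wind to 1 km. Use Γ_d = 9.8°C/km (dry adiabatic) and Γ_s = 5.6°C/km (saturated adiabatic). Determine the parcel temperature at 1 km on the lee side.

25.04°C

Dry to 2700 m: -9.8 × 1.7 km = -16.66°C, so T = -0.86°C.
Saturated to 4900 m: -5.6 × 2.2 km = -12.32°C, so T = -13.18°C.
Dry descent to 1000 m: +9.8 × 3.9 km = +38.22°C, so T = 25.04°C.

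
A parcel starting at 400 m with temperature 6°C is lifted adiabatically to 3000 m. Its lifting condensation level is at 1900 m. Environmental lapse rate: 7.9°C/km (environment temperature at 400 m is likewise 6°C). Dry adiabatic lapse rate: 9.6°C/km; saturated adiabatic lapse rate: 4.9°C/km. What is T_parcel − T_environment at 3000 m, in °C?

+0.75°C (parcel warmer than environment)

Parcel:
  Dry to 1900 m: -9.6 × 1.5 km = -14.4°C, so T = -8.4°C.
  Saturated to 3000 m: -4.9 × 1.1 km = -5.39°C, so T = -13.79°C.
Environment:
  Environment to 3000 m: -7.9 × 2.6 km = -20.54°C, so T = -14.54°C.
T_parcel − T_env = -13.79 − (-14.54) = +0.75°C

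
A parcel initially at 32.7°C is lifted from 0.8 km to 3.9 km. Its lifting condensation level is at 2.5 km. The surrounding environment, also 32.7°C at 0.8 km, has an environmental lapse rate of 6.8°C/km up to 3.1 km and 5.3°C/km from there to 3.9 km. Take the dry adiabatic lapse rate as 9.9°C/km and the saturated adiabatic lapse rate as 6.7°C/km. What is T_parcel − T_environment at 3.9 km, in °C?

-6.33°C (parcel cooler than environment)

Parcel:
  Dry to 2500 m: -9.9 × 1.7 km = -16.83°C, so T = 15.87°C.
  Saturated to 3900 m: -6.7 × 1.4 km = -9.38°C, so T = 6.49°C.
Environment:
  Environment, lower layer to 3100 m: -6.8 × 2.3 km = -15.64°C, so T = 17.06°C.
  Environment, upper layer to 3900 m: -5.3 × 0.8 km = -4.24°C, so T = 12.82°C.
T_parcel − T_env = 6.49 − 12.82 = -6.33°C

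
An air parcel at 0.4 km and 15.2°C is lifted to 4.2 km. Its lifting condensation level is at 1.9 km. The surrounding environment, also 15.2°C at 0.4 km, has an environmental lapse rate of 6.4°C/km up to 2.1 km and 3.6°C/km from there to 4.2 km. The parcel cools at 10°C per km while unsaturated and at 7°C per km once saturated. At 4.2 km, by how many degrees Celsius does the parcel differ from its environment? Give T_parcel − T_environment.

-12.66°C (parcel cooler than environment)

Parcel:
  400–1900 m, dry: Δz = 1.5 km ⇒ ΔT = -15°C; T = 0.2°C
  1900–4200 m, saturated: Δz = 2.3 km ⇒ ΔT = -16.1°C; T = -15.9°C
Environment:
  400–2100 m, environment, lower layer: Δz = 1.7 km ⇒ ΔT = -10.88°C; T = 4.32°C
  2100–4200 m, environment, upper layer: Δz = 2.1 km ⇒ ΔT = -7.56°C; T = -3.24°C
T_parcel − T_env = -15.9 − (-3.24) = -12.66°C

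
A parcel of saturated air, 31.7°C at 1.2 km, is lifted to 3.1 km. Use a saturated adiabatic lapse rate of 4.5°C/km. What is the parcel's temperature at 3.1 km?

23.15°C

Saturated adiabatic to 3100 m: -4.5 × 1.9 km = -8.55°C, so T = 23.15°C.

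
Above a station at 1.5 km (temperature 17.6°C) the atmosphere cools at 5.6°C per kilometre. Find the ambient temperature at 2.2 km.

From 1500 m to 2200 m (environmental): cools by 5.6 × 0.7 = 3.92°C, giving 13.68°C.

13.68°C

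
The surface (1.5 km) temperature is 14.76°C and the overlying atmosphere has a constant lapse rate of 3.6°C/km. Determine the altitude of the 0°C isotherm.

5.6 km

Height above start = (14.76 − 0) / 3.6 = 4.1 km
Altitude = 1500 m + 4100 m = 5600 m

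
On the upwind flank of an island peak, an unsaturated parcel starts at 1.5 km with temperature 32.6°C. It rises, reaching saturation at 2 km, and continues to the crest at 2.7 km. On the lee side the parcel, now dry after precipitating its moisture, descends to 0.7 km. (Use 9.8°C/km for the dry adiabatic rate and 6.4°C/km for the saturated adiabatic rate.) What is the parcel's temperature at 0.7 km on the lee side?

1500–2000 m, dry: Δz = 0.5 km ⇒ ΔT = -4.9°C; T = 27.7°C
2000–2700 m, saturated: Δz = 0.7 km ⇒ ΔT = -4.48°C; T = 23.22°C
2700–700 m, dry descent: Δz = 2 km ⇒ ΔT = +19.6°C; T = 42.82°C

42.82°C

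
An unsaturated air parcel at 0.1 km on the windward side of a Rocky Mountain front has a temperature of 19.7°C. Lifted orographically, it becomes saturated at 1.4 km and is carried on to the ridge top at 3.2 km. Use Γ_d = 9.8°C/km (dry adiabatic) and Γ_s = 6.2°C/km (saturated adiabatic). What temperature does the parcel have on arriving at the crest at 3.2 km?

-4.2°C

Dry to 1400 m: -9.8 × 1.3 km = -12.74°C, so T = 6.96°C.
Saturated to 3200 m: -6.2 × 1.8 km = -11.16°C, so T = -4.2°C.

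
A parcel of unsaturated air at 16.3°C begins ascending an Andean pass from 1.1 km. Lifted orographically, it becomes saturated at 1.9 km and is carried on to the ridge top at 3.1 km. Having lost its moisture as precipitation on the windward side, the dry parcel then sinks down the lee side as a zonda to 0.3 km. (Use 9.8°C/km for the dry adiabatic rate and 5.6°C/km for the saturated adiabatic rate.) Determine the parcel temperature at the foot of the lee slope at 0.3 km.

29.18°C

Dry to 1900 m: -9.8 × 0.8 km = -7.84°C, so T = 8.46°C.
Saturated to 3100 m: -5.6 × 1.2 km = -6.72°C, so T = 1.74°C.
Dry descent to 300 m: +9.8 × 2.8 km = +27.44°C, so T = 29.18°C.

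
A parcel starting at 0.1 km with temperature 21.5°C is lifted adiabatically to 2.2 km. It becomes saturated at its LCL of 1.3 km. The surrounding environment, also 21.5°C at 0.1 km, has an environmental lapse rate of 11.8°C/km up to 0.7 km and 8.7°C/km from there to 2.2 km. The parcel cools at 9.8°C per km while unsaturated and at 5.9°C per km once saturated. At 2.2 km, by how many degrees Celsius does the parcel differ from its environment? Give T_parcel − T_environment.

Parcel:
  100–1300 m, dry: Δz = 1.2 km ⇒ ΔT = -11.76°C; T = 9.74°C
  1300–2200 m, saturated: Δz = 0.9 km ⇒ ΔT = -5.31°C; T = 4.43°C
Environment:
  100–700 m, environment, lower layer: Δz = 0.6 km ⇒ ΔT = -7.08°C; T = 14.42°C
  700–2200 m, environment, upper layer: Δz = 1.5 km ⇒ ΔT = -13.05°C; T = 1.37°C
T_parcel − T_env = 4.43 − 1.37 = +3.06°C

+3.06°C (parcel warmer than environment)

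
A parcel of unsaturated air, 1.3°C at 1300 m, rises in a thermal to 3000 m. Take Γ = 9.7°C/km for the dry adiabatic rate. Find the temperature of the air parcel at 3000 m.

-15.19°C

From 1300 m to 3000 m (dry adiabatic): cools by 9.7 × 1.7 = 16.49°C, giving -15.19°C.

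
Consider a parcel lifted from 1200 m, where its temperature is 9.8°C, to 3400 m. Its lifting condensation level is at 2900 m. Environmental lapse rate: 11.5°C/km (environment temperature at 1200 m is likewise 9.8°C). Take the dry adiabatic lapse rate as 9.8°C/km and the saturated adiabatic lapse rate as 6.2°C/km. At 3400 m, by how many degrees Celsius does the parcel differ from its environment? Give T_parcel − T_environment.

+5.54°C (parcel warmer than environment)

Parcel:
  From 1200 m to 2900 m (dry): cools by 9.8 × 1.7 = 16.66°C, giving -6.86°C.
  From 2900 m to 3400 m (saturated): cools by 6.2 × 0.5 = 3.1°C, giving -9.96°C.
Environment:
  From 1200 m to 3400 m (environment): cools by 11.5 × 2.2 = 25.3°C, giving -15.5°C.
T_parcel − T_env = -9.96 − (-15.5) = +5.54°C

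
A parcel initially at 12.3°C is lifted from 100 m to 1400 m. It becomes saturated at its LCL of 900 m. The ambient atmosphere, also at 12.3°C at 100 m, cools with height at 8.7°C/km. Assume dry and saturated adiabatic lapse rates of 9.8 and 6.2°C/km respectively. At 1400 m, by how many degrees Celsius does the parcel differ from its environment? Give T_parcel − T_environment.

Parcel:
  From 100 m to 900 m (dry): cools by 9.8 × 0.8 = 7.84°C, giving 4.46°C.
  From 900 m to 1400 m (saturated): cools by 6.2 × 0.5 = 3.1°C, giving 1.36°C.
Environment:
  From 100 m to 1400 m (environment): cools by 8.7 × 1.3 = 11.31°C, giving 0.99°C.
T_parcel − T_env = 1.36 − 0.99 = +0.37°C

+0.37°C (parcel warmer than environment)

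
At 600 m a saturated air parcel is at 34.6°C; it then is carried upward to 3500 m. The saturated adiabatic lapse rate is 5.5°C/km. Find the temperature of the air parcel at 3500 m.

600 → 3500 m (saturated adiabatic, 5.5°C/km): ΔT = -5.5 × 2.9 = -15.95°C → T = 18.65°C

18.65°C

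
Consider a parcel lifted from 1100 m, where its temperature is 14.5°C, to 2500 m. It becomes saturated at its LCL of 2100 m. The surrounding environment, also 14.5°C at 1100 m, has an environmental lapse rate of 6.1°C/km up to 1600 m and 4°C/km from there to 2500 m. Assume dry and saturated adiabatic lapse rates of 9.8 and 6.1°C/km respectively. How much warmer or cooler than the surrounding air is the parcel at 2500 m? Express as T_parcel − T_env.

Parcel:
  Dry to 2100 m: -9.8 × 1 km = -9.8°C, so T = 4.7°C.
  Saturated to 2500 m: -6.1 × 0.4 km = -2.44°C, so T = 2.26°C.
Environment:
  Environment, lower layer to 1600 m: -6.1 × 0.5 km = -3.05°C, so T = 11.45°C.
  Environment, upper layer to 2500 m: -4 × 0.9 km = -3.6°C, so T = 7.85°C.
T_parcel − T_env = 2.26 − 7.85 = -5.59°C

-5.59°C (parcel cooler than environment)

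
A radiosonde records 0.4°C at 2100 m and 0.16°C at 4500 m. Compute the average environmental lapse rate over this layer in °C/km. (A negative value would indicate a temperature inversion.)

0.1°C/km

Γ = −ΔT/Δz = (0.4 − 0.16) / (4500 − 2100) m
  = 0.24°C / 2.4 km = 0.1°C/km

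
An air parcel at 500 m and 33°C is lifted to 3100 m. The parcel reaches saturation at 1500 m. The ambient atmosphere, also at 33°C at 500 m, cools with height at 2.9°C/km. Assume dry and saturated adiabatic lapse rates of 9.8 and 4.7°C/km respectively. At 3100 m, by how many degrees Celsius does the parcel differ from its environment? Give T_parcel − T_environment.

Parcel:
  500–1500 m, dry: Δz = 1 km ⇒ ΔT = -9.8°C; T = 23.2°C
  1500–3100 m, saturated: Δz = 1.6 km ⇒ ΔT = -7.52°C; T = 15.68°C
Environment:
  500–3100 m, environment: Δz = 2.6 km ⇒ ΔT = -7.54°C; T = 25.46°C
T_parcel − T_env = 15.68 − 25.46 = -9.78°C

-9.78°C (parcel cooler than environment)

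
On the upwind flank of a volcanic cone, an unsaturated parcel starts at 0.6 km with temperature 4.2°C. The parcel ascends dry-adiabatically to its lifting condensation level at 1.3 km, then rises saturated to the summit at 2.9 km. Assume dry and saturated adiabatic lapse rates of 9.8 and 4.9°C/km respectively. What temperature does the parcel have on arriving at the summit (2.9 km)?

-10.5°C

Dry to 1300 m: -9.8 × 0.7 km = -6.86°C, so T = -2.66°C.
Saturated to 2900 m: -4.9 × 1.6 km = -7.84°C, so T = -10.5°C.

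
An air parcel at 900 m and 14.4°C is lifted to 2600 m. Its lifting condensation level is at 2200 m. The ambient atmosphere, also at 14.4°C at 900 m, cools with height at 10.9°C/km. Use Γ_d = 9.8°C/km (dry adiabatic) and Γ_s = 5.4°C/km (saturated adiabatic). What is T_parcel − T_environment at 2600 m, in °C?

+3.63°C (parcel warmer than environment)

Parcel:
  From 900 m to 2200 m (dry): cools by 9.8 × 1.3 = 12.74°C, giving 1.66°C.
  From 2200 m to 2600 m (saturated): cools by 5.4 × 0.4 = 2.16°C, giving -0.5°C.
Environment:
  From 900 m to 2600 m (environment): cools by 10.9 × 1.7 = 18.53°C, giving -4.13°C.
T_parcel − T_env = -0.5 − (-4.13) = +3.63°C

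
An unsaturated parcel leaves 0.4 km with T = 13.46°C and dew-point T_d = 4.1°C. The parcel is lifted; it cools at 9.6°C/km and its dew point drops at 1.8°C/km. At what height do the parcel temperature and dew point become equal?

T and T_d converge at 9.6 − 1.8 = 7.8°C per km
Height above start = (13.46 − 4.1) / 7.8 = 1.2 km
LCL altitude = 400 m + 1200 m = 1600 m

1.6 km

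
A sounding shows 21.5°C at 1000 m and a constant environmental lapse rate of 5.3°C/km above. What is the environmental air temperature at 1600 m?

18.32°C

1000–1600 m, environmental: Δz = 0.6 km ⇒ ΔT = -3.18°C; T = 18.32°C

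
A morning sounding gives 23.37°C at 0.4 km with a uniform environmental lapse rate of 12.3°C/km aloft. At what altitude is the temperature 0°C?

Height above start = (23.37 − 0) / 12.3 = 1.9 km
Altitude = 400 m + 1900 m = 2300 m

2.3 km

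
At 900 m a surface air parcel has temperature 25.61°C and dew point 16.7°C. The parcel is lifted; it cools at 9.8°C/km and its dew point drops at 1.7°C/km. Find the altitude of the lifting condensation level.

T and T_d converge at 9.8 − 1.7 = 8.1°C per km
Height above start = (25.61 − 16.7) / 8.1 = 1.1 km
LCL altitude = 900 m + 1100 m = 2000 m

2000 m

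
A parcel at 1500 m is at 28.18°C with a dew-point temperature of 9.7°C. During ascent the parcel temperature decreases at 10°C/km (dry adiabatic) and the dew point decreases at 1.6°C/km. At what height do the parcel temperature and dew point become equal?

3700 m

T and T_d converge at 10 − 1.6 = 8.4°C per km
Height above start = (28.18 − 9.7) / 8.4 = 2.2 km
LCL altitude = 1500 m + 2200 m = 3700 m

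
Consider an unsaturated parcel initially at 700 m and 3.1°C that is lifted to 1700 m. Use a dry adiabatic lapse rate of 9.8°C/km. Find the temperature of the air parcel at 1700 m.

Dry adiabatic to 1700 m: -9.8 × 1 km = -9.8°C, so T = -6.7°C.

-6.7°C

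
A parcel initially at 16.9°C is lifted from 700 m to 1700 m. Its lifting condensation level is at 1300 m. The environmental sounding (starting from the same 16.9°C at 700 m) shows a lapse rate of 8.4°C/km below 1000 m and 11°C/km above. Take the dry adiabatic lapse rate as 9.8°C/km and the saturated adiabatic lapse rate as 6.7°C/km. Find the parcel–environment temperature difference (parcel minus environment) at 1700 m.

+1.66°C (parcel warmer than environment)

Parcel:
  700–1300 m, dry: Δz = 0.6 km ⇒ ΔT = -5.88°C; T = 11.02°C
  1300–1700 m, saturated: Δz = 0.4 km ⇒ ΔT = -2.68°C; T = 8.34°C
Environment:
  700–1000 m, environment, lower layer: Δz = 0.3 km ⇒ ΔT = -2.52°C; T = 14.38°C
  1000–1700 m, environment, upper layer: Δz = 0.7 km ⇒ ΔT = -7.7°C; T = 6.68°C
T_parcel − T_env = 8.34 − 6.68 = +1.66°C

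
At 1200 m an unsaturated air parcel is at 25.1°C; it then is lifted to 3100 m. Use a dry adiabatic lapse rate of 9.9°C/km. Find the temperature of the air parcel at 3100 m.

From 1200 m to 3100 m (dry adiabatic): cools by 9.9 × 1.9 = 18.81°C, giving 6.29°C.

6.29°C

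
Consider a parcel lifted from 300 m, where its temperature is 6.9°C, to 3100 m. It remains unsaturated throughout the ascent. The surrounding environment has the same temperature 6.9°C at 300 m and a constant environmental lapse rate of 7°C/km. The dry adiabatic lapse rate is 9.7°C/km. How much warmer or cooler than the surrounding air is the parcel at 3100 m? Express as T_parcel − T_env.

-7.56°C (parcel cooler than environment)

Parcel:
  300 → 3100 m (dry, 9.7°C/km): ΔT = -9.7 × 2.8 = -27.16°C → T = -20.26°C
Environment:
  300 → 3100 m (environment, 7°C/km): ΔT = -7 × 2.8 = -19.6°C → T = -12.7°C
T_parcel − T_env = -20.26 − (-12.7) = -7.56°C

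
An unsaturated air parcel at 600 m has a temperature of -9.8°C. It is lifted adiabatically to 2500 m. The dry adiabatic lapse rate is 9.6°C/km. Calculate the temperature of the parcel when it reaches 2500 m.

-28.04°C

Dry adiabatic to 2500 m: -9.6 × 1.9 km = -18.24°C, so T = -28.04°C.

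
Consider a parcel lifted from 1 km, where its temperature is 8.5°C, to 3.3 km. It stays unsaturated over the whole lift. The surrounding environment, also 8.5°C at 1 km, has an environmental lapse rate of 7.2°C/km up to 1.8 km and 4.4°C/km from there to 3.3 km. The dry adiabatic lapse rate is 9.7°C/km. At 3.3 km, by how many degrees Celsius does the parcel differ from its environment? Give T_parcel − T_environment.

-9.95°C (parcel cooler than environment)

Parcel:
  Dry to 3300 m: -9.7 × 2.3 km = -22.31°C, so T = -13.81°C.
Environment:
  Environment, lower layer to 1800 m: -7.2 × 0.8 km = -5.76°C, so T = 2.74°C.
  Environment, upper layer to 3300 m: -4.4 × 1.5 km = -6.6°C, so T = -3.86°C.
T_parcel − T_env = -13.81 − (-3.86) = -9.95°C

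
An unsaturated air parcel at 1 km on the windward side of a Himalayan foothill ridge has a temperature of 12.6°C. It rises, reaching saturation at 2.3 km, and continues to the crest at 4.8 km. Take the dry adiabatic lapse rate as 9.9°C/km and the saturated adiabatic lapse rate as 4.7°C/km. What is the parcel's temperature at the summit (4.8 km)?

From 1000 m to 2300 m (dry): cools by 9.9 × 1.3 = 12.87°C, giving -0.27°C.
From 2300 m to 4800 m (saturated): cools by 4.7 × 2.5 = 11.75°C, giving -12.02°C.

-12.02°C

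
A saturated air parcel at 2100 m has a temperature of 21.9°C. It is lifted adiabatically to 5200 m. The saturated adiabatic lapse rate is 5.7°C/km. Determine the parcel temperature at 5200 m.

4.23°C

2100 → 5200 m (saturated adiabatic, 5.7°C/km): ΔT = -5.7 × 3.1 = -17.67°C → T = 4.23°C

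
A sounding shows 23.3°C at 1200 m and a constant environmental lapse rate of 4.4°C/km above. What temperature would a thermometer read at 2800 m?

16.26°C

1200 → 2800 m (environmental, 4.4°C/km): ΔT = -4.4 × 1.6 = -7.04°C → T = 16.26°C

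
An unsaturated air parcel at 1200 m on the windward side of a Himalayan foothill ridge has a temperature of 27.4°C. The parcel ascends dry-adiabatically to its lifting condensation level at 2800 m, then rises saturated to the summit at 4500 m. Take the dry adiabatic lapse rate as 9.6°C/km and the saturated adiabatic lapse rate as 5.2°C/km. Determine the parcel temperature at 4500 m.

Dry to 2800 m: -9.6 × 1.6 km = -15.36°C, so T = 12.04°C.
Saturated to 4500 m: -5.2 × 1.7 km = -8.84°C, so T = 3.2°C.

3.2°C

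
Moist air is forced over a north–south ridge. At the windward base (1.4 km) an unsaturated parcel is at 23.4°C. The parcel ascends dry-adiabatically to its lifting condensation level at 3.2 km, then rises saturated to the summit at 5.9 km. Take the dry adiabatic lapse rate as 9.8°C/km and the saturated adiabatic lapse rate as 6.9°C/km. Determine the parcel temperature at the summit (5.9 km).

1400 → 3200 m (dry, 9.8°C/km): ΔT = -9.8 × 1.8 = -17.64°C → T = 5.76°C
3200 → 5900 m (saturated, 6.9°C/km): ΔT = -6.9 × 2.7 = -18.63°C → T = -12.87°C

-12.87°C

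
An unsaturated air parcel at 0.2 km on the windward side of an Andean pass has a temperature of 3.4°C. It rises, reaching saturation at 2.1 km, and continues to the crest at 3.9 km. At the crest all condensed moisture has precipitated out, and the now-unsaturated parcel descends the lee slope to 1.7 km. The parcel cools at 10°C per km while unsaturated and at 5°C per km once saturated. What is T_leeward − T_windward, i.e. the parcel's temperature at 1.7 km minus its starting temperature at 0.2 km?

-6°C

200 → 2100 m (dry, 10°C/km): ΔT = -10 × 1.9 = -19°C → T = -15.6°C
2100 → 3900 m (saturated, 5°C/km): ΔT = -5 × 1.8 = -9°C → T = -24.6°C
3900 → 1700 m (dry descent, 10°C/km): ΔT = +10 × 2.2 = +22°C → T = -2.6°C
Net change vs windward start: -2.6 − 3.4 = -6°C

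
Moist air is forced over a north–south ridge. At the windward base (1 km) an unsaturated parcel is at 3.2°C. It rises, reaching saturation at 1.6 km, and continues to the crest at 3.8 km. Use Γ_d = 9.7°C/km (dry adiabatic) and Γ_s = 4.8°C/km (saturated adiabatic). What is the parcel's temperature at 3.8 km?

Dry to 1600 m: -9.7 × 0.6 km = -5.82°C, so T = -2.62°C.
Saturated to 3800 m: -4.8 × 2.2 km = -10.56°C, so T = -13.18°C.

-13.18°C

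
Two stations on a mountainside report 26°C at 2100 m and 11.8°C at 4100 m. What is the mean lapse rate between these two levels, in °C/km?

7.1°C/km

Γ = −ΔT/Δz = (26 − 11.8) / (4100 − 2100) m
  = 14.2°C / 2 km = 7.1°C/km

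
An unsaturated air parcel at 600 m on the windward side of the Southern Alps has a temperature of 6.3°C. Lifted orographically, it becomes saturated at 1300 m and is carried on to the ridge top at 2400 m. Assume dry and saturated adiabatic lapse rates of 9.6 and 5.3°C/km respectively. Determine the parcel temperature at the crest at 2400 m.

-6.25°C

Dry to 1300 m: -9.6 × 0.7 km = -6.72°C, so T = -0.42°C.
Saturated to 2400 m: -5.3 × 1.1 km = -5.83°C, so T = -6.25°C.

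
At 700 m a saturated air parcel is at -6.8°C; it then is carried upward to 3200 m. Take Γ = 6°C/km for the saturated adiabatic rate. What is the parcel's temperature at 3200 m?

Saturated adiabatic to 3200 m: -6 × 2.5 km = -15°C, so T = -21.8°C.

-21.8°C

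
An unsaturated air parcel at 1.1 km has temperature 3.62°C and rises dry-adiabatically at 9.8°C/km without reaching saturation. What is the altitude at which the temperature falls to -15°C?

3 km

Height above start = (3.62 − (-15)) / 9.8 = 1.9 km
Altitude = 1100 m + 1900 m = 3000 m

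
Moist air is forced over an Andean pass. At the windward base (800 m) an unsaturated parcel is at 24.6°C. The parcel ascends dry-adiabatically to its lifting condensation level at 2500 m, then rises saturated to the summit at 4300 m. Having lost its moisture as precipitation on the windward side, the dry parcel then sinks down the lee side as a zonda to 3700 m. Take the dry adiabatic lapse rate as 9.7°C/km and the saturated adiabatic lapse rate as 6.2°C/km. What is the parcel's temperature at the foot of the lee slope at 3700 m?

800 → 2500 m (dry, 9.7°C/km): ΔT = -9.7 × 1.7 = -16.49°C → T = 8.11°C
2500 → 4300 m (saturated, 6.2°C/km): ΔT = -6.2 × 1.8 = -11.16°C → T = -3.05°C
4300 → 3700 m (dry descent, 9.7°C/km): ΔT = +9.7 × 0.6 = +5.82°C → T = 2.77°C

2.77°C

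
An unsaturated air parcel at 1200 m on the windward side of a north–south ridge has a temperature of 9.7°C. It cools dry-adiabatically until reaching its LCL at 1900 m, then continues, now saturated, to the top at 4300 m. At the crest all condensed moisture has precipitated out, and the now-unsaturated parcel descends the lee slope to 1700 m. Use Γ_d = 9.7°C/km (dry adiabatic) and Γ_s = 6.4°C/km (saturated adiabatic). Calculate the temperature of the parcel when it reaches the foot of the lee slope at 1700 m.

12.77°C

Dry to 1900 m: -9.7 × 0.7 km = -6.79°C, so T = 2.91°C.
Saturated to 4300 m: -6.4 × 2.4 km = -15.36°C, so T = -12.45°C.
Dry descent to 1700 m: +9.7 × 2.6 km = +25.22°C, so T = 12.77°C.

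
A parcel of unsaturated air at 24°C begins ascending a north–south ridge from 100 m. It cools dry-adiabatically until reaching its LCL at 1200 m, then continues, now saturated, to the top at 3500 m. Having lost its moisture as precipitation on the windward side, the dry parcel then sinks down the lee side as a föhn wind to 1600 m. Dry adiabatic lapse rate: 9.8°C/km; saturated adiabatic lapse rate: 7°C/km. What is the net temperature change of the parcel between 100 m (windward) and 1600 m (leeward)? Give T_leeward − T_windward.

-8.26°C

100 → 1200 m (dry, 9.8°C/km): ΔT = -9.8 × 1.1 = -10.78°C → T = 13.22°C
1200 → 3500 m (saturated, 7°C/km): ΔT = -7 × 2.3 = -16.1°C → T = -2.88°C
3500 → 1600 m (dry descent, 9.8°C/km): ΔT = +9.8 × 1.9 = +18.62°C → T = 15.74°C
Net change vs windward start: 15.74 − 24 = -8.26°C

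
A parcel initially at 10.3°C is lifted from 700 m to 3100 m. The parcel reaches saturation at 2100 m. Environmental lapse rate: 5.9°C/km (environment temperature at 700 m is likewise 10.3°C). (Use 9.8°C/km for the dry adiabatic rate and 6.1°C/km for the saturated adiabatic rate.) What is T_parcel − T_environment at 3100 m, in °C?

Parcel:
  700 → 2100 m (dry, 9.8°C/km): ΔT = -9.8 × 1.4 = -13.72°C → T = -3.42°C
  2100 → 3100 m (saturated, 6.1°C/km): ΔT = -6.1 × 1 = -6.1°C → T = -9.52°C
Environment:
  700 → 3100 m (environment, 5.9°C/km): ΔT = -5.9 × 2.4 = -14.16°C → T = -3.86°C
T_parcel − T_env = -9.52 − (-3.86) = -5.66°C

-5.66°C (parcel cooler than environment)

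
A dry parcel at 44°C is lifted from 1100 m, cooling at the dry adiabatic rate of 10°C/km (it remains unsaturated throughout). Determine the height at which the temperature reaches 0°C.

Height above start = (44 − 0) / 10 = 4.4 km
Altitude = 1100 m + 4400 m = 5500 m

5500 m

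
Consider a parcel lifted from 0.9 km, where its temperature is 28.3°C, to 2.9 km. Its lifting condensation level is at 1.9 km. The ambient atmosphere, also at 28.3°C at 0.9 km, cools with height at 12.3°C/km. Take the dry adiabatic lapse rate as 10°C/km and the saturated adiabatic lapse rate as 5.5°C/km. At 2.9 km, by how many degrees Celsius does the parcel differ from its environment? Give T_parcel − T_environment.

Parcel:
  From 900 m to 1900 m (dry): cools by 10 × 1 = 10°C, giving 18.3°C.
  From 1900 m to 2900 m (saturated): cools by 5.5 × 1 = 5.5°C, giving 12.8°C.
Environment:
  From 900 m to 2900 m (environment): cools by 12.3 × 2 = 24.6°C, giving 3.7°C.
T_parcel − T_env = 12.8 − 3.7 = +9.1°C

+9.1°C (parcel warmer than environment)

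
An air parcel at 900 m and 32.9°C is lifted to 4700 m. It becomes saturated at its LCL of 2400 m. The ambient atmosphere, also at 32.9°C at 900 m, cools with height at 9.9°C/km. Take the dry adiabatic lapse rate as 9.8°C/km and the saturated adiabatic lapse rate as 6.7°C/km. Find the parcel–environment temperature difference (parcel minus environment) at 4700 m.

Parcel:
  900–2400 m, dry: Δz = 1.5 km ⇒ ΔT = -14.7°C; T = 18.2°C
  2400–4700 m, saturated: Δz = 2.3 km ⇒ ΔT = -15.41°C; T = 2.79°C
Environment:
  900–4700 m, environment: Δz = 3.8 km ⇒ ΔT = -37.62°C; T = -4.72°C
T_parcel − T_env = 2.79 − (-4.72) = +7.51°C

+7.51°C (parcel warmer than environment)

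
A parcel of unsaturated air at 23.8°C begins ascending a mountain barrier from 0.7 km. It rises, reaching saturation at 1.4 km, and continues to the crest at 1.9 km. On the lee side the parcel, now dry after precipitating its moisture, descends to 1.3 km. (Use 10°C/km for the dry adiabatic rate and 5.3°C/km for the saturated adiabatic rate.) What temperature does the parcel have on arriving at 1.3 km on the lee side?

20.15°C

Dry to 1400 m: -10 × 0.7 km = -7°C, so T = 16.8°C.
Saturated to 1900 m: -5.3 × 0.5 km = -2.65°C, so T = 14.15°C.
Dry descent to 1300 m: +10 × 0.6 km = +6°C, so T = 20.15°C.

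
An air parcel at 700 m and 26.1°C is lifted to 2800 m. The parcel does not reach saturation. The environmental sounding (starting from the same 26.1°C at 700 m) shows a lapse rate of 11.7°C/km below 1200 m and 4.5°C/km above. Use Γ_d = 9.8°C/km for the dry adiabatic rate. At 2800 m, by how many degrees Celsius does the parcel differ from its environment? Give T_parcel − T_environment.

Parcel:
  700–2800 m, dry: Δz = 2.1 km ⇒ ΔT = -20.58°C; T = 5.52°C
Environment:
  700–1200 m, environment, lower layer: Δz = 0.5 km ⇒ ΔT = -5.85°C; T = 20.25°C
  1200–2800 m, environment, upper layer: Δz = 1.6 km ⇒ ΔT = -7.2°C; T = 13.05°C
T_parcel − T_env = 5.52 − 13.05 = -7.53°C

-7.53°C (parcel cooler than environment)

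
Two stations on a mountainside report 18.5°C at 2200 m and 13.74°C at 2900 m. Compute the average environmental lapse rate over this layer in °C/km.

6.8°C/km

Γ = −ΔT/Δz = (18.5 − 13.74) / (2900 − 2200) m
  = 4.76°C / 0.7 km = 6.8°C/km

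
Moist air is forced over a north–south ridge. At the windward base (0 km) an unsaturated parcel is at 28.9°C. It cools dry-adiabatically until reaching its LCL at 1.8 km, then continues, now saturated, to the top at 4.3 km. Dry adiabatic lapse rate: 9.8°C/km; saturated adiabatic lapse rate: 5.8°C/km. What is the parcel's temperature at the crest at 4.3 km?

-3.24°C

Dry to 1800 m: -9.8 × 1.8 km = -17.64°C, so T = 11.26°C.
Saturated to 4300 m: -5.8 × 2.5 km = -14.5°C, so T = -3.24°C.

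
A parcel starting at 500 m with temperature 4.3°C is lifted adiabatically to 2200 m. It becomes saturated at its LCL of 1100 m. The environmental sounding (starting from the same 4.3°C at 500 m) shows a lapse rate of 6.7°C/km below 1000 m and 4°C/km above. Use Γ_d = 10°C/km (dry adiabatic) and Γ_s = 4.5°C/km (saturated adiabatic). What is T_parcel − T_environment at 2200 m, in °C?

-2.8°C (parcel cooler than environment)

Parcel:
  From 500 m to 1100 m (dry): cools by 10 × 0.6 = 6°C, giving -1.7°C.
  From 1100 m to 2200 m (saturated): cools by 4.5 × 1.1 = 4.95°C, giving -6.65°C.
Environment:
  From 500 m to 1000 m (environment, lower layer): cools by 6.7 × 0.5 = 3.35°C, giving 0.95°C.
  From 1000 m to 2200 m (environment, upper layer): cools by 4 × 1.2 = 4.8°C, giving -3.85°C.
T_parcel − T_env = -6.65 − (-3.85) = -2.8°C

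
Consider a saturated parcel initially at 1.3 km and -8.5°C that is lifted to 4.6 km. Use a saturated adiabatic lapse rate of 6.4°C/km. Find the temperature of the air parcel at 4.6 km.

1300–4600 m, saturated adiabatic: Δz = 3.3 km ⇒ ΔT = -21.12°C; T = -29.62°C

-29.62°C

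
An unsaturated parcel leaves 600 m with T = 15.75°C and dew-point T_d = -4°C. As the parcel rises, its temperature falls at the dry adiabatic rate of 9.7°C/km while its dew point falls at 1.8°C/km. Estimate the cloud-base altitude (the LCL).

T and T_d converge at 9.7 − 1.8 = 7.9°C per km
Height above start = (15.75 − (-4)) / 7.9 = 2.5 km
LCL altitude = 600 m + 2500 m = 3100 m

3100 m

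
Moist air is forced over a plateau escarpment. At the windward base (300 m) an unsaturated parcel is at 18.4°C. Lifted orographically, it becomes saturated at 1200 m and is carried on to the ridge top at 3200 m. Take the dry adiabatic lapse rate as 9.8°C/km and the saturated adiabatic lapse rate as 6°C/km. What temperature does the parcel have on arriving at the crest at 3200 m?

Dry to 1200 m: -9.8 × 0.9 km = -8.82°C, so T = 9.58°C.
Saturated to 3200 m: -6 × 2 km = -12°C, so T = -2.42°C.

-2.42°C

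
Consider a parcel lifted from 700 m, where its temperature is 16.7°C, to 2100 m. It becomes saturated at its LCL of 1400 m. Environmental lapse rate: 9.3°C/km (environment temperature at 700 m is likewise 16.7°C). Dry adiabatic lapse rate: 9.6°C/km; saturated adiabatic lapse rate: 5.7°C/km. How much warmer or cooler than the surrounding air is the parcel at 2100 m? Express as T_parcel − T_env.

+2.31°C (parcel warmer than environment)

Parcel:
  Dry to 1400 m: -9.6 × 0.7 km = -6.72°C, so T = 9.98°C.
  Saturated to 2100 m: -5.7 × 0.7 km = -3.99°C, so T = 5.99°C.
Environment:
  Environment to 2100 m: -9.3 × 1.4 km = -13.02°C, so T = 3.68°C.
T_parcel − T_env = 5.99 − 3.68 = +2.31°C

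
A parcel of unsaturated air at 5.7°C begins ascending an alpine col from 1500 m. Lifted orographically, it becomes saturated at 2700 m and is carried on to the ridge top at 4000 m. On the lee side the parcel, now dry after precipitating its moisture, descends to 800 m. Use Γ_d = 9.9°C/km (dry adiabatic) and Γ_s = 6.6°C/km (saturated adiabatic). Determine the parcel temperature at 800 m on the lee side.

1500 → 2700 m (dry, 9.9°C/km): ΔT = -9.9 × 1.2 = -11.88°C → T = -6.18°C
2700 → 4000 m (saturated, 6.6°C/km): ΔT = -6.6 × 1.3 = -8.58°C → T = -14.76°C
4000 → 800 m (dry descent, 9.9°C/km): ΔT = +9.9 × 3.2 = +31.68°C → T = 16.92°C

16.92°C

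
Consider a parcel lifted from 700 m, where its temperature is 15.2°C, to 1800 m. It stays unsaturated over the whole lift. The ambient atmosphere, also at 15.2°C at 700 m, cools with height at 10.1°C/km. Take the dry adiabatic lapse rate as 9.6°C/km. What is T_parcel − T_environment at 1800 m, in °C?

+0.55°C (parcel warmer than environment)

Parcel:
  Dry to 1800 m: -9.6 × 1.1 km = -10.56°C, so T = 4.64°C.
Environment:
  Environment to 1800 m: -10.1 × 1.1 km = -11.11°C, so T = 4.09°C.
T_parcel − T_env = 4.64 − 4.09 = +0.55°C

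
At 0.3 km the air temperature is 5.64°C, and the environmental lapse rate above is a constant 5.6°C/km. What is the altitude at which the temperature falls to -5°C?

Height above start = (5.64 − (-5)) / 5.6 = 1.9 km
Altitude = 300 m + 1900 m = 2200 m

2.2 km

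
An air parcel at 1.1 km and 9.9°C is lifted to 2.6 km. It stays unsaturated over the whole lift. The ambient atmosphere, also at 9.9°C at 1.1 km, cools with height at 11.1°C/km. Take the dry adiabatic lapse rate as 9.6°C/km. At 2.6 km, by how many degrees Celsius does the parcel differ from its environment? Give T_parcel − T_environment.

+2.25°C (parcel warmer than environment)

Parcel:
  1100 → 2600 m (dry, 9.6°C/km): ΔT = -9.6 × 1.5 = -14.4°C → T = -4.5°C
Environment:
  1100 → 2600 m (environment, 11.1°C/km): ΔT = -11.1 × 1.5 = -16.65°C → T = -6.75°C
T_parcel − T_env = -4.5 − (-6.75) = +2.25°C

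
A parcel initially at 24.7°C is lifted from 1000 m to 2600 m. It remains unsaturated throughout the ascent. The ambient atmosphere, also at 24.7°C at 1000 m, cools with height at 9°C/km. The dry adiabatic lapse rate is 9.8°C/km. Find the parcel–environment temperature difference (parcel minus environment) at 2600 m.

-1.28°C (parcel cooler than environment)

Parcel:
  1000 → 2600 m (dry, 9.8°C/km): ΔT = -9.8 × 1.6 = -15.68°C → T = 9.02°C
Environment:
  1000 → 2600 m (environment, 9°C/km): ΔT = -9 × 1.6 = -14.4°C → T = 10.3°C
T_parcel − T_env = 9.02 − 10.3 = -1.28°C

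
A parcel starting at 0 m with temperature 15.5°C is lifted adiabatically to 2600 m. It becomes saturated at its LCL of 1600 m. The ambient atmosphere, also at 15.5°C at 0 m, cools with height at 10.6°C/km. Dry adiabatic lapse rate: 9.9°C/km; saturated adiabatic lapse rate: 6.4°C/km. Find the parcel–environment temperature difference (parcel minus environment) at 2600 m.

+5.32°C (parcel warmer than environment)

Parcel:
  From 0 m to 1600 m (dry): cools by 9.9 × 1.6 = 15.84°C, giving -0.34°C.
  From 1600 m to 2600 m (saturated): cools by 6.4 × 1 = 6.4°C, giving -6.74°C.
Environment:
  From 0 m to 2600 m (environment): cools by 10.6 × 2.6 = 27.56°C, giving -12.06°C.
T_parcel − T_env = -6.74 − (-12.06) = +5.32°C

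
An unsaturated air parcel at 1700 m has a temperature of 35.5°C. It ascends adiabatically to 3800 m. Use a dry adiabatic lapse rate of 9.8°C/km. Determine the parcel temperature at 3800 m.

1700–3800 m, dry adiabatic: Δz = 2.1 km ⇒ ΔT = -20.58°C; T = 14.92°C

14.92°C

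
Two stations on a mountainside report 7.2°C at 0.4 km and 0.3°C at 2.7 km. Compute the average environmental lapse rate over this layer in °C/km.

Γ = −ΔT/Δz = (7.2 − 0.3) / (2700 − 400) m
  = 6.9°C / 2.3 km = 3°C/km

3°C/km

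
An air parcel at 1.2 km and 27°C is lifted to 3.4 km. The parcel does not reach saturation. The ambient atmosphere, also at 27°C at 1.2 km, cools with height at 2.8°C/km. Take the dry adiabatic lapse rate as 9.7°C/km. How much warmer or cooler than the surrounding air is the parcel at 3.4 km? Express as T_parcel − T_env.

-15.18°C (parcel cooler than environment)

Parcel:
  From 1200 m to 3400 m (dry): cools by 9.7 × 2.2 = 21.34°C, giving 5.66°C.
Environment:
  From 1200 m to 3400 m (environment): cools by 2.8 × 2.2 = 6.16°C, giving 20.84°C.
T_parcel − T_env = 5.66 − 20.84 = -15.18°C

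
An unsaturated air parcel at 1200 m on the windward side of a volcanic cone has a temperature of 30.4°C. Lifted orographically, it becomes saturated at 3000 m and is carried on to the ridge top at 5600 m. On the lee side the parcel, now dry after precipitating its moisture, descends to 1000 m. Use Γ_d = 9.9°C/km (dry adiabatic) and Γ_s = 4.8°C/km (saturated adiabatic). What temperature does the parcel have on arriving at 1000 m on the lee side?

Dry to 3000 m: -9.9 × 1.8 km = -17.82°C, so T = 12.58°C.
Saturated to 5600 m: -4.8 × 2.6 km = -12.48°C, so T = 0.1°C.
Dry descent to 1000 m: +9.9 × 4.6 km = +45.54°C, so T = 45.64°C.

45.64°C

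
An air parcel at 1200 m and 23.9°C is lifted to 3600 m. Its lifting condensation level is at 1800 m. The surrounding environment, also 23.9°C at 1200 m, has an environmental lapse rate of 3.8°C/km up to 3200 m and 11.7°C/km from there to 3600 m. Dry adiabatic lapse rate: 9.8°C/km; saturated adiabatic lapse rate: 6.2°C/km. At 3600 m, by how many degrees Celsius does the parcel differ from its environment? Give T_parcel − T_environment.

-4.76°C (parcel cooler than environment)

Parcel:
  1200–1800 m, dry: Δz = 0.6 km ⇒ ΔT = -5.88°C; T = 18.02°C
  1800–3600 m, saturated: Δz = 1.8 km ⇒ ΔT = -11.16°C; T = 6.86°C
Environment:
  1200–3200 m, environment, lower layer: Δz = 2 km ⇒ ΔT = -7.6°C; T = 16.3°C
  3200–3600 m, environment, upper layer: Δz = 0.4 km ⇒ ΔT = -4.68°C; T = 11.62°C
T_parcel − T_env = 6.86 − 11.62 = -4.76°C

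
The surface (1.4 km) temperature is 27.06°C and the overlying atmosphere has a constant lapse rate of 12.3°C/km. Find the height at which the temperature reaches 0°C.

3.6 km

Height above start = (27.06 − 0) / 12.3 = 2.2 km
Altitude = 1400 m + 2200 m = 3600 m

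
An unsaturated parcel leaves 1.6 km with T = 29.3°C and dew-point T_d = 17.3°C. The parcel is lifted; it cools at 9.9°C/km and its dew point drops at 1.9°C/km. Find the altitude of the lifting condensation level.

T and T_d converge at 9.9 − 1.9 = 8°C per km
Height above start = (29.3 − 17.3) / 8 = 1.5 km
LCL altitude = 1600 m + 1500 m = 3100 m

3.1 km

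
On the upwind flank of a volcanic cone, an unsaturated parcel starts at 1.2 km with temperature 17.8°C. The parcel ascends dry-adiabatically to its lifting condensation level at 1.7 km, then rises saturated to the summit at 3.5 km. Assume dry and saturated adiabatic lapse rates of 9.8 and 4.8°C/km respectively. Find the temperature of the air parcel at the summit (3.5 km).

4.26°C

Dry to 1700 m: -9.8 × 0.5 km = -4.9°C, so T = 12.9°C.
Saturated to 3500 m: -4.8 × 1.8 km = -8.64°C, so T = 4.26°C.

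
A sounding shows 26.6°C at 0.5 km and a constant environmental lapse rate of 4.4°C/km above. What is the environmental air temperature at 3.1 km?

500–3100 m, environmental: Δz = 2.6 km ⇒ ΔT = -11.44°C; T = 15.16°C

15.16°C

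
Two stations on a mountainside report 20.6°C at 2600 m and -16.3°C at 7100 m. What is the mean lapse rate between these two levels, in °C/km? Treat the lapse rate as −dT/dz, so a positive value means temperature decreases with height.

8.2°C/km

Γ = −ΔT/Δz = (20.6 − (-16.3)) / (7100 − 2600) m
  = 36.9°C / 4.5 km = 8.2°C/km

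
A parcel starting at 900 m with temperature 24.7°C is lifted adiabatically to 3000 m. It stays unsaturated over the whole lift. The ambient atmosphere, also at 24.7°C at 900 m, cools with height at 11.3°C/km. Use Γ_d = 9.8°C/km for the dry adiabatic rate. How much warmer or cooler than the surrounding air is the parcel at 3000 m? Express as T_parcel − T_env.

+3.15°C (parcel warmer than environment)

Parcel:
  900–3000 m, dry: Δz = 2.1 km ⇒ ΔT = -20.58°C; T = 4.12°C
Environment:
  900–3000 m, environment: Δz = 2.1 km ⇒ ΔT = -23.73°C; T = 0.97°C
T_parcel − T_env = 4.12 − 0.97 = +3.15°C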